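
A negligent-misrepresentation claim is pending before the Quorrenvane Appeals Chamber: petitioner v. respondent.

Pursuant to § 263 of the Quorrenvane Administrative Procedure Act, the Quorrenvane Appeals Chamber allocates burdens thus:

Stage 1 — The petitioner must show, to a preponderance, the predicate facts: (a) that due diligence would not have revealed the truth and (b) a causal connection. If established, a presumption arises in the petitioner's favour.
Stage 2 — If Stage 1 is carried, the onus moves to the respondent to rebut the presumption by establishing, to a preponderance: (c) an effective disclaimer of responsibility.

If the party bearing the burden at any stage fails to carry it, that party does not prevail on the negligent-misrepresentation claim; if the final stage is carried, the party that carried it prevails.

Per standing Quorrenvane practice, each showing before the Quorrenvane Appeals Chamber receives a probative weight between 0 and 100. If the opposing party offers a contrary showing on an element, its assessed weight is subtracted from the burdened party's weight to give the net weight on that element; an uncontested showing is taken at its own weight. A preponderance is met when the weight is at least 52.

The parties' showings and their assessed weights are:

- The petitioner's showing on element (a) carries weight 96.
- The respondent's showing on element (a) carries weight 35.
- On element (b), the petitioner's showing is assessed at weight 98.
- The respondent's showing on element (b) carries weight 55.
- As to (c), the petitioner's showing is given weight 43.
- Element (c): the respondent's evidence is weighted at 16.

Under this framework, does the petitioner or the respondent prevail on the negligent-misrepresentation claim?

Stage 1 — burden on petitioner; standard: a preponderance (weight is at least 52).
    (a): 96 − 35 = 61 ≥ 52 [met]
    (b): 98 − 55 = 43 < 52 [not met]
  Not every element is met, so the petitioner fails to carry Stage 1.
The analysis ends at Stage 1; the respondent prevails.

respondent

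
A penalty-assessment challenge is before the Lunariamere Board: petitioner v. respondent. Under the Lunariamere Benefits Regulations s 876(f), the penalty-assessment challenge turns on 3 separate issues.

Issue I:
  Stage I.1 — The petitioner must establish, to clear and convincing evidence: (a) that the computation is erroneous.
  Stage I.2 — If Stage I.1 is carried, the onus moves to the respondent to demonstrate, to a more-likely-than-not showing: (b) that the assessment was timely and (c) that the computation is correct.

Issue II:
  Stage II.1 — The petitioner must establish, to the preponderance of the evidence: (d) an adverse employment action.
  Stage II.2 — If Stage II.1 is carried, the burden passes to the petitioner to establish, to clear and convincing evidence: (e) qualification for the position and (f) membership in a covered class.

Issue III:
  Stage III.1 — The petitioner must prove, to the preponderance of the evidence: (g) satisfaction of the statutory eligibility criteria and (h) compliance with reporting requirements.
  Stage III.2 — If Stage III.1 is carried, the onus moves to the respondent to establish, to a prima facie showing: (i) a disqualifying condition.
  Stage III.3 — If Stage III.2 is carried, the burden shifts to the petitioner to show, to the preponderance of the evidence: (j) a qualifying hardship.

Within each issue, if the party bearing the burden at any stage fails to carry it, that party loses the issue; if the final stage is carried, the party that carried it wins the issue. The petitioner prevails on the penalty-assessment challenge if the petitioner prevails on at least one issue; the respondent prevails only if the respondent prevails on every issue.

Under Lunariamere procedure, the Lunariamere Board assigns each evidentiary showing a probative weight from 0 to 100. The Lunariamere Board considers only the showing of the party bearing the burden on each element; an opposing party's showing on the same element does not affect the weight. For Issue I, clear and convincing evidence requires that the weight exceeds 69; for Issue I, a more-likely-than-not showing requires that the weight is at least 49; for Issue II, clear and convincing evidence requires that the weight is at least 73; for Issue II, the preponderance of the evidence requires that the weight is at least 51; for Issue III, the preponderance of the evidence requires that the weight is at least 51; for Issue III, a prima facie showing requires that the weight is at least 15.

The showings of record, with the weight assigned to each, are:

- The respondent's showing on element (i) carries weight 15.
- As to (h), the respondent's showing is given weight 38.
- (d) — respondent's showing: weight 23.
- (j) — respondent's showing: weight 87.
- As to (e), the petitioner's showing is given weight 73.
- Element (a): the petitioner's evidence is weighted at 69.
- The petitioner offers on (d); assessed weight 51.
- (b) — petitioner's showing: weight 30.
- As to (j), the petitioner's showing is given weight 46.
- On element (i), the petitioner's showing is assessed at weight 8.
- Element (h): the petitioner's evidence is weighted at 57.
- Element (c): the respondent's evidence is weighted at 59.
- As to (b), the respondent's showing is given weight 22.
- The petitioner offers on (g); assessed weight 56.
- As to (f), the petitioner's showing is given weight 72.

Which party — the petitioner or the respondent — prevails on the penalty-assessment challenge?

— Issue I —
Stage I.1 — burden on petitioner; standard: clear and convincing evidence (weight exceeds 69).
    (a): 69 ≤ 69 [not met]
  Not every element is met, so the petitioner fails to carry Stage I.1.
The analysis ends at Stage I.1; the respondent prevails on this issue.
— Issue II —
At Stage II.1 the petitioner must meet the preponderance of the evidence (weight is at least 51): on (d) the weight is 51 (the respondent's 23 is given no effect), which does reach 51, so (d) meets the standard.
  All elements met. The petitioner retains the burden for Stage II.2.
At Stage II.2 the petitioner must meet clear and convincing evidence (weight is at least 73): on (e) the weight is 73, which does reach 73, so (e) meets the standard; on (f) the weight is 72, < 73, so (f) does not meet the standard.
  Not every element is met, so the petitioner fails to carry Stage II.2.
The respondent prevails on this issue.
— Issue III —
Stage III.1 — burden on petitioner; standard: the preponderance of the evidence (weight is at least 51).
    (g): 56 ≥ 51 [met]
    (h): 57 (respondent's 38 disregarded) ≥ 51 [met]
  Stage III.1 is satisfied; the onus moves to the respondent.
Stage III.2 — burden on respondent; standard: a prima facie showing (weight is at least 15).
    (i): 15 (petitioner's 8 disregarded) ≥ 15 [met]
  The respondent carries Stage III.2; the petitioner now bears the burden.
Stage III.3 — burden on petitioner; standard: the preponderance of the evidence (weight is at least 51).
    (j): 46 (respondent's 87 disregarded) < 51 [not met]
  Stage III.3 not carried; the petitioner fails its burden.
The respondent prevails on this issue.
Per-issue: Issue I → respondent; Issue II → respondent; Issue III → respondent. The petitioner must prevail on at least one issue; overall, the respondent prevails.

respondent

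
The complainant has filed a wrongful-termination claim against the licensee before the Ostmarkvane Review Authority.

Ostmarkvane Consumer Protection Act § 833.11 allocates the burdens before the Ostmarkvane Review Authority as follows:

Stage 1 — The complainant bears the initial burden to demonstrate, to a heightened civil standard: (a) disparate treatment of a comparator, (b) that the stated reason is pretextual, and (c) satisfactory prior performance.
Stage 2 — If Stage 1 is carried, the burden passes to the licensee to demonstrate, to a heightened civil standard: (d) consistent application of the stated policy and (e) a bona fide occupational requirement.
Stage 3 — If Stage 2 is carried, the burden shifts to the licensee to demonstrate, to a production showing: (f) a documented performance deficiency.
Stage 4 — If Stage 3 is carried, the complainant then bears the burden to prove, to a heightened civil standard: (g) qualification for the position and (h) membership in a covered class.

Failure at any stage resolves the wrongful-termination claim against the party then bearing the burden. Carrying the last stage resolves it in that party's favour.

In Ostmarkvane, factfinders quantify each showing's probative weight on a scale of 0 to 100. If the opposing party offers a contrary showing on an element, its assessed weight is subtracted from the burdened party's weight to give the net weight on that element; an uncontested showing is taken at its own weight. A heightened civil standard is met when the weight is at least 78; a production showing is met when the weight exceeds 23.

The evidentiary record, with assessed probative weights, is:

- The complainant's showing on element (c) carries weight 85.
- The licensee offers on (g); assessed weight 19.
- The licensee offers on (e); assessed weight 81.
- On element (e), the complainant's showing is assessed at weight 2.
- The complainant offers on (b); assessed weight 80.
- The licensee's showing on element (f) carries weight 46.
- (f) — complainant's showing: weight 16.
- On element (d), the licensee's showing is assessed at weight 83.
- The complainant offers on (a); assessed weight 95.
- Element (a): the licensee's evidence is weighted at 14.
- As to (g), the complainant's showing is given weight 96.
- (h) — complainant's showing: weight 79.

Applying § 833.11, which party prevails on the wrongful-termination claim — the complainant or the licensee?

licensee

Stage 1 — burden on complainant; standard: a heightened civil standard (weight is at least 78).
    (a): 95 − 14 = 81 ≥ 78 [met]
    (b): 80 ≥ 78 [met]
    (c): 85 ≥ 78 [met]
  Stage 1 carried; the burden shifts to the licensee.
Stage 2 — burden on licensee; standard: a heightened civil standard (weight is at least 78).
    (d): 83 ≥ 78 [met]
    (e): 81 − 2 = 79 ≥ 78 [met]
  Stage 2 is satisfied; the licensee continues to bear the burden.
Stage 3 — burden on licensee; standard: a production showing (weight exceeds 23).
    (f): 46 − 16 = 30 > 23 [met]
  The licensee carries Stage 3; the complainant now bears the burden.
Stage 4 — burden on complainant; standard: a heightened civil standard (weight is at least 78).
    (g): 96 − 19 = 77 < 78 [not met]
    (h): 79 ≥ 78 [met]
  The complainant does not carry Stage 4.
The licensee prevails.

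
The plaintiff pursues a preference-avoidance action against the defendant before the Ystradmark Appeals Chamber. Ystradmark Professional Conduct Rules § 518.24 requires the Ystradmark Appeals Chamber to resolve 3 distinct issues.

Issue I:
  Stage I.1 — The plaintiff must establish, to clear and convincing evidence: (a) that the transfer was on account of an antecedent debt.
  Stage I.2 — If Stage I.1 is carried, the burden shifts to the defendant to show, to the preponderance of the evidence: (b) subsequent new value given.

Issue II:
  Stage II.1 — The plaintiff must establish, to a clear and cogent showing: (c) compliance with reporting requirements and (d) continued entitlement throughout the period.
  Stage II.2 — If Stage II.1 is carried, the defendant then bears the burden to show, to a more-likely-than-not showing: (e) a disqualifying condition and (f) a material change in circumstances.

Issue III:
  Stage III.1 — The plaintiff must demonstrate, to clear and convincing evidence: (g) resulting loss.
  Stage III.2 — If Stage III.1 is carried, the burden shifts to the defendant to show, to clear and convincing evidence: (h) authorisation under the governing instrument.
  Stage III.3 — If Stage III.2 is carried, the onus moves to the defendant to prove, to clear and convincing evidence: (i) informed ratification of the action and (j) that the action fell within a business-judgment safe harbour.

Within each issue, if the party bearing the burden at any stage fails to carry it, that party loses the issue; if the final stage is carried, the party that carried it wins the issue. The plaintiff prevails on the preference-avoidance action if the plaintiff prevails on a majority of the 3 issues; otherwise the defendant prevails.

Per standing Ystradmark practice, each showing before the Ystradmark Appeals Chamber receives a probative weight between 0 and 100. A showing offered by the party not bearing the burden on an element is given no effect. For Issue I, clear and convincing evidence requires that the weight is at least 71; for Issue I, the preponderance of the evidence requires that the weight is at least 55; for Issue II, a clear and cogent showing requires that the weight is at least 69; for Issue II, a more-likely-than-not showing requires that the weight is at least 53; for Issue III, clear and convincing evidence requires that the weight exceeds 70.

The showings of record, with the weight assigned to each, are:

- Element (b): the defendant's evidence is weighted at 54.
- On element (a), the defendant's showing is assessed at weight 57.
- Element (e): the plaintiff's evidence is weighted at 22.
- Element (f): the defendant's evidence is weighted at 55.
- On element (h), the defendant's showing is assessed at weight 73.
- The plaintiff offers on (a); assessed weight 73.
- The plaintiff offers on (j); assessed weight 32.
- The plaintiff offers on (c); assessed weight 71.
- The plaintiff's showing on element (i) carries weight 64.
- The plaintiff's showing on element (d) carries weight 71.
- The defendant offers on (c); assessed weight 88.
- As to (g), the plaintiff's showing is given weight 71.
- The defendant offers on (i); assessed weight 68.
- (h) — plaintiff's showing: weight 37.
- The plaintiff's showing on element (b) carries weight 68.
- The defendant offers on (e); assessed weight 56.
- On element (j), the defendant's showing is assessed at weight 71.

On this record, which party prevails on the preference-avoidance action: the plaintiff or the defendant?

— Issue I —
Stage I.1 — burden on plaintiff; standard: clear and convincing evidence (weight is at least 71).
    (a): 73 (defendant's 57 disregarded) ≥ 71 [met]
  Stage I.1 carried; the burden shifts to the defendant.
Stage I.2 — burden on defendant; standard: the preponderance of the evidence (weight is at least 55).
    (b): 54 (plaintiff's 68 disregarded) < 55 [not met]
  Not every element is met, so the defendant fails to carry Stage I.2.
So the plaintiff prevails on this issue.
— Issue II —
Stage II.1 (plaintiff, a clear and cogent showing, weight is at least 69): (c) 71 (defendant's 88 disregarded) ≥ 69 — meets; (d) 71 ≥ 69 — meets.
  The plaintiff carries Stage II.1; the defendant now bears the burden.
Stage II.2 (defendant, a more-likely-than-not showing, weight is at least 53): (e) 56 (plaintiff's 22 disregarded) ≥ 53 — meets; (f) 55 ≥ 53 — meets.
  The defendant carries the last stage.
All stages carried — the defendant prevails on this issue.
— Issue III —
Stage III.1 (plaintiff, clear and convincing evidence, weight exceeds 70): (g) 71 > 70 — meets.
  The plaintiff carries Stage III.1; the defendant now bears the burden.
Stage III.2 (defendant, clear and convincing evidence, weight exceeds 70): (h) 73 (plaintiff's 37 disregarded) > 70 — meets.
  Stage III.2 is satisfied; the defendant continues to bear the burden.
Stage III.3 (defendant, clear and convincing evidence, weight exceeds 70): (i) 68 (plaintiff's 64 disregarded) ≤ 70 — fails; (j) 71 (plaintiff's 32 disregarded) > 70 — meets.
  Not every element is met, so the defendant fails to carry Stage III.3.
The analysis ends at Stage III.3; the plaintiff prevails on this issue.
Per-issue: Issue I → plaintiff; Issue II → defendant; Issue III → plaintiff. The plaintiff must prevail on a majority of issues; overall, the plaintiff prevails.

plaintiff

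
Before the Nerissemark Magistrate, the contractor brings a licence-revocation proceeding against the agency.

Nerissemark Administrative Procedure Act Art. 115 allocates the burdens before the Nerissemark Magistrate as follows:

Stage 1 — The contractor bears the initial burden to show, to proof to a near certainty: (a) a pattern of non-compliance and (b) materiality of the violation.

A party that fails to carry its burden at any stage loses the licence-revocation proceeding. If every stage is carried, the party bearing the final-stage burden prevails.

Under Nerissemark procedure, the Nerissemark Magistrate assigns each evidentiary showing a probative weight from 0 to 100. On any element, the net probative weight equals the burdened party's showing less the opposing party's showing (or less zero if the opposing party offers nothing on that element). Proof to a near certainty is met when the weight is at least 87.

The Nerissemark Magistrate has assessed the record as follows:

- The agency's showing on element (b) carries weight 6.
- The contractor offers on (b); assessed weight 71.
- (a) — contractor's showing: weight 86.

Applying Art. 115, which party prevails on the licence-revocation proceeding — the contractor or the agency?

agency

Stage 1 (contractor, proof to a near certainty, weight is at least 87): (a) 86 < 87 — fails; (b) net 71−6=65 < 87 — fails.
  Stage 1 not carried; the contractor fails its burden.
So the agency prevails.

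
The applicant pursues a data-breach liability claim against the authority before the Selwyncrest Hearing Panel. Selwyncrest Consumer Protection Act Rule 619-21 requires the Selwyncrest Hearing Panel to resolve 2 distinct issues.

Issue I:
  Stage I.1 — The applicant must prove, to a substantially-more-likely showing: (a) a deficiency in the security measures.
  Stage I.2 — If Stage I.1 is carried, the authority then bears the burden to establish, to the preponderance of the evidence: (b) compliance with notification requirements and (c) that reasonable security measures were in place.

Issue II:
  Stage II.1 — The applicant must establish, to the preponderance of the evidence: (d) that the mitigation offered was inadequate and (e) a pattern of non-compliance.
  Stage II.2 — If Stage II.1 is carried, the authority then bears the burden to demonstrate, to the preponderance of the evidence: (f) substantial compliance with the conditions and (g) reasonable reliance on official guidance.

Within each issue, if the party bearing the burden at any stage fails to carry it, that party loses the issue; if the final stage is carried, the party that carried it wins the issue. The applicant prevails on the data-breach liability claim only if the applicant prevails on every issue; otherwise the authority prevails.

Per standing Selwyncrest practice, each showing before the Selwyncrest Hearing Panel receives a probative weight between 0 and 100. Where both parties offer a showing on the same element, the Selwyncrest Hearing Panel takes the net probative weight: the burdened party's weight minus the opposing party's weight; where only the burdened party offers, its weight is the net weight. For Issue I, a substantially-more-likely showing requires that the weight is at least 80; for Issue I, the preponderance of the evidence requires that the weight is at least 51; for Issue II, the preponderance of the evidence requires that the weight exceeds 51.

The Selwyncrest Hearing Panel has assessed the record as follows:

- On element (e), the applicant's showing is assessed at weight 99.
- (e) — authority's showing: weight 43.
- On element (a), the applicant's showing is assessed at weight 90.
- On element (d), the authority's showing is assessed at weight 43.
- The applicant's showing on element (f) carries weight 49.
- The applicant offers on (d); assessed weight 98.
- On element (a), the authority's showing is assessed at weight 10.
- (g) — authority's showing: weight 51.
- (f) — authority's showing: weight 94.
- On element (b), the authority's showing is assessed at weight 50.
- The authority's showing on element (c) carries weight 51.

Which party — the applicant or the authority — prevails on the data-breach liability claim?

— Issue I —
Stage I.1 (applicant, a substantially-more-likely showing, weight is at least 80): (a) net 90−10=80 ≥ 80 — meets.
  Stage I.1 is satisfied; the onus moves to the authority.
Stage I.2 (authority, the preponderance of the evidence, weight is at least 51): (b) 50 < 51 — fails; (c) 51 ≥ 51 — meets.
  Stage I.2 not carried; the authority fails its burden.
So the applicant prevails on this issue.
— Issue II —
Stage II.1 — burden on applicant; standard: the preponderance of the evidence (weight exceeds 51).
    (d): 98 − 43 = 55 > 51 [met]
    (e): 99 − 43 = 56 > 51 [met]
  The applicant carries Stage II.1; the authority now bears the burden.
Stage II.2 — burden on authority; standard: the preponderance of the evidence (weight exceeds 51).
    (f): 94 − 49 = 45 ≤ 51 [not met]
    (g): 51 ≤ 51 [not met]
  Not every element is met, so the authority fails to carry Stage II.2.
The analysis ends at Stage II.2; the applicant prevails on this issue.
Per-issue: Issue I → applicant; Issue II → applicant. The applicant must prevail on every issue; overall, the applicant prevails.

applicant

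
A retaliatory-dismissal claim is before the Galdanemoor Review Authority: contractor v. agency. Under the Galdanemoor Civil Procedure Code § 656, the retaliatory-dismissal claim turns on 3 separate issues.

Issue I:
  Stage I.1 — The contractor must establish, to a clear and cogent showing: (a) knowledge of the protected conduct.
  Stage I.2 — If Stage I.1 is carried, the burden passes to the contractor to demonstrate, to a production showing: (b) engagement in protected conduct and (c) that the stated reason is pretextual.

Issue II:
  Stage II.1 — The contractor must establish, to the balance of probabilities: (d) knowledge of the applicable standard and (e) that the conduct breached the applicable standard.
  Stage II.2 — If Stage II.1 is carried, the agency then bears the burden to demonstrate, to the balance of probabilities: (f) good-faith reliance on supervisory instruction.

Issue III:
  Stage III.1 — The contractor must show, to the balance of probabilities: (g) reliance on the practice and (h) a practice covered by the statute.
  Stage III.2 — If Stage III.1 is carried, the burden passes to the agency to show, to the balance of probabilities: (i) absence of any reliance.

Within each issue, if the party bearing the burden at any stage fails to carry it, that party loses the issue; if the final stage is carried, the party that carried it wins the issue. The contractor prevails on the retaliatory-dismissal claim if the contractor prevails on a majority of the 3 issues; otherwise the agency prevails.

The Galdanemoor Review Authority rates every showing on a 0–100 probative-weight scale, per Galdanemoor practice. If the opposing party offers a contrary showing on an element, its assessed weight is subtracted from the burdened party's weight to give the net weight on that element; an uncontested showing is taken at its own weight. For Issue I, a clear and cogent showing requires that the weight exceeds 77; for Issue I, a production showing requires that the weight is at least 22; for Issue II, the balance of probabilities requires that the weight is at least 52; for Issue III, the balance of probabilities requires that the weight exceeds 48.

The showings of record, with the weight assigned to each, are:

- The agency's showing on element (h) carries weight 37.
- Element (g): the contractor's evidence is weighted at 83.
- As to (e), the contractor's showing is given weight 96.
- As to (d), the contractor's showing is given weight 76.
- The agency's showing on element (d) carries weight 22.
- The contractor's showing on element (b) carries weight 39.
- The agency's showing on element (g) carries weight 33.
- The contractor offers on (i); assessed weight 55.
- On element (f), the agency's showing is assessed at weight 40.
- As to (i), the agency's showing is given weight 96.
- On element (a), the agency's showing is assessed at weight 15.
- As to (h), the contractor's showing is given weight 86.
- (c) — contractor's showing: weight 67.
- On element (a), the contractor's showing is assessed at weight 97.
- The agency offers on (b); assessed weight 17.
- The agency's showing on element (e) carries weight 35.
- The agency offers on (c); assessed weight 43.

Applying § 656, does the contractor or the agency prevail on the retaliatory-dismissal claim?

— Issue I —
Stage I.1 (contractor, a clear and cogent showing, weight exceeds 77): (a) net 97−15=82 > 77 — meets.
  Stage I.1 carried; the burden remains with the contractor.
Stage I.2 (contractor, a production showing, weight is at least 22): (b) net 39−17=22 ≥ 22 — meets; (c) net 67−43=24 ≥ 22 — meets.
  All elements met at the final stage.
With every stage satisfied, the contractor prevails on this issue.
— Issue II —
At Stage II.1 the contractor must meet the balance of probabilities (weight is at least 52): on (d) the weight is 76 less the opposing 22 gives net 54, ≥ 52, so (d) meets the standard; on (e) the weight is 96 less the opposing 35 gives net 61, which does reach 52, so (e) meets the standard.
  The contractor carries Stage II.1; the agency now bears the burden.
At Stage II.2 the agency must meet the balance of probabilities (weight is at least 52): on (f) the weight is 40, which does not reach 52, so (f) does not meet the standard.
  Stage II.2 not carried; the agency fails its burden.
The analysis ends at Stage II.2; the contractor prevails on this issue.
— Issue III —
Stage III.1 — burden on contractor; standard: the balance of probabilities (weight exceeds 48).
    (g): 83 − 33 = 50 > 48 [met]
    (h): 86 − 37 = 49 > 48 [met]
  All elements met. The burden passes to the agency.
Stage III.2 — burden on agency; standard: the balance of probabilities (weight exceeds 48).
    (i): 96 − 55 = 41 ≤ 48 [not met]
  The agency does not carry Stage III.2.
So the contractor prevails on this issue.
Per-issue: Issue I → contractor; Issue II → contractor; Issue III → contractor. The contractor must prevail on a majority of issues; overall, the contractor prevails.

contractor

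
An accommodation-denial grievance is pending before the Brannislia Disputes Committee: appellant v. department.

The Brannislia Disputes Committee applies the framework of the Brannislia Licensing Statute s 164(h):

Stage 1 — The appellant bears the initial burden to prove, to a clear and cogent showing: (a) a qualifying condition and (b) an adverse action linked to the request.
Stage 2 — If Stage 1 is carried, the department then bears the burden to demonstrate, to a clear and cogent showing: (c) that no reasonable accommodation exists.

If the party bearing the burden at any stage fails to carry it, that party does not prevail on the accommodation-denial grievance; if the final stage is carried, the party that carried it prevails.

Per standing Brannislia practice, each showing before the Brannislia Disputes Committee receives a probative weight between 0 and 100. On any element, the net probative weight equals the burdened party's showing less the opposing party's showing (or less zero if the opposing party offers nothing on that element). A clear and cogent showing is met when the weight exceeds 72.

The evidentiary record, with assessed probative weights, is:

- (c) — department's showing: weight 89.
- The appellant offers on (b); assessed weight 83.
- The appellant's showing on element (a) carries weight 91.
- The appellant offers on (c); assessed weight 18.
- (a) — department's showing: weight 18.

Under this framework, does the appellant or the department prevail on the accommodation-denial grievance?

At Stage 1 the appellant must meet a clear and cogent showing (weight exceeds 72): on (a) the weight is 91 less the opposing 18 gives net 73, which does exceed 72, so (a) meets the standard; on (b) the weight is 83, > 72, so (b) meets the standard.
  The appellant carries Stage 1; the department now bears the burden.
At Stage 2 the department must meet a clear and cogent showing (weight exceeds 72): on (c) the weight is 89 less the opposing 18 gives net 71, ≤ 72, so (c) does not meet the standard.
  Not every element is met, so the department fails to carry Stage 2.
So the appellant prevails.

appellant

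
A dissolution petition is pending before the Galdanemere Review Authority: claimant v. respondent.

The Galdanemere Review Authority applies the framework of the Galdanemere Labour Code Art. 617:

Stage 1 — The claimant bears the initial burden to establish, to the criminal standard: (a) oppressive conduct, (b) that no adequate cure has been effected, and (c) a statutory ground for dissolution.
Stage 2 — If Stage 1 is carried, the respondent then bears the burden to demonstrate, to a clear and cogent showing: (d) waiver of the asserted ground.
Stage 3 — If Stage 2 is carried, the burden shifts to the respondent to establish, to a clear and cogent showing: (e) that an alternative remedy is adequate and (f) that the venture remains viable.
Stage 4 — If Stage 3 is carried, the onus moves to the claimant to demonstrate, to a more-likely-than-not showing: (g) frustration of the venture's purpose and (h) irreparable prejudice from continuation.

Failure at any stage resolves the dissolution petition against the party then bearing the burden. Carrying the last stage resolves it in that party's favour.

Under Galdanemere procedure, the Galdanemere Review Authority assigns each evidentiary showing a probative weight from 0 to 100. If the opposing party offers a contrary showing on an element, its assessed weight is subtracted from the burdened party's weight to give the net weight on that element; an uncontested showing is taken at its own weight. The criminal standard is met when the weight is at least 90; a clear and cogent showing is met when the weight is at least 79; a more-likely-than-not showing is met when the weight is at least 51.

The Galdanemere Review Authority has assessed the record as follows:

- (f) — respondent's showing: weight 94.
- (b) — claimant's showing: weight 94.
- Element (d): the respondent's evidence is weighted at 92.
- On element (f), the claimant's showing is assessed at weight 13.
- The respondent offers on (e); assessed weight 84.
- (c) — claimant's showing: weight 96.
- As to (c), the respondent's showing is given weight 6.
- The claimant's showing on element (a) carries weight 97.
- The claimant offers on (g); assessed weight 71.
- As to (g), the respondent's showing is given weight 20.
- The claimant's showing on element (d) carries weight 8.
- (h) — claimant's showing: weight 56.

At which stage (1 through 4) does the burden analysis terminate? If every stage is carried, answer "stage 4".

stage 4

Stage 1 (claimant, the criminal standard, weight is at least 90): (a) 97 ≥ 90 — meets; (b) 94 ≥ 90 — meets; (c) net 96−6=90 ≥ 90 — meets.
  Stage 1 is satisfied; the onus moves to the respondent.
Stage 2 (respondent, a clear and cogent showing, weight is at least 79): (d) net 92−8=84 ≥ 79 — meets.
  Stage 2 carried; the burden remains with the respondent.
Stage 3 (respondent, a clear and cogent showing, weight is at least 79): (e) 84 ≥ 79 — meets; (f) net 94−13=81 ≥ 79 — meets.
  Stage 3 is satisfied; the onus moves to the claimant.
Stage 4 (claimant, a more-likely-than-not showing, weight is at least 51): (g) net 71−20=51 ≥ 51 — meets; (h) 56 ≥ 51 — meets.
  All elements met at the final stage.
With every stage satisfied, the claimant prevails.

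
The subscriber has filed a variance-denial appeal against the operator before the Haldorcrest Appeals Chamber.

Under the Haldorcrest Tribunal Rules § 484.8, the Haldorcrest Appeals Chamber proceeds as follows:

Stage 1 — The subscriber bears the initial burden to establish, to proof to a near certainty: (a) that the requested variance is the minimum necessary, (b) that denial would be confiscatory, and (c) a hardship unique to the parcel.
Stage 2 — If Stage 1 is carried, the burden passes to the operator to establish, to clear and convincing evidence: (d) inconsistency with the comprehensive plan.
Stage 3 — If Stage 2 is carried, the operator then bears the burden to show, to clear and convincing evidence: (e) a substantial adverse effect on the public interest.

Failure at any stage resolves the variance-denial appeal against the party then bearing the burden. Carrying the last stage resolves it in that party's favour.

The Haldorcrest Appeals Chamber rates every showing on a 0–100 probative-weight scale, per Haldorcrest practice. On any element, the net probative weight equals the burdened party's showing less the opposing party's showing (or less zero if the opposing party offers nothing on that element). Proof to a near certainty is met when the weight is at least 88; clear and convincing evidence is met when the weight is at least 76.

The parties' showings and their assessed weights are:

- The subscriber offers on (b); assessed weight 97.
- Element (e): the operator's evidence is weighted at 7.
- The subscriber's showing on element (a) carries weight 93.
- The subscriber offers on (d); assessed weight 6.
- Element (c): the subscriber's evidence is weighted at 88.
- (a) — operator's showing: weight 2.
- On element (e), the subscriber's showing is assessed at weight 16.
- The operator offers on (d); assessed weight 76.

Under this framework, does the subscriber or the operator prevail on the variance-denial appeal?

subscriber

Stage 1 (subscriber, proof to a near certainty, weight is at least 88): (a) net 93−2=91 ≥ 88 — meets; (b) 97 ≥ 88 — meets; (c) 88 ≥ 88 — meets.
  Stage 1 carried; the burden shifts to the operator.
Stage 2 (operator, clear and convincing evidence, weight is at least 76): (d) net 76−6=70 < 76 — fails.
  Stage 2 not carried; the operator fails its burden.
So the subscriber prevails.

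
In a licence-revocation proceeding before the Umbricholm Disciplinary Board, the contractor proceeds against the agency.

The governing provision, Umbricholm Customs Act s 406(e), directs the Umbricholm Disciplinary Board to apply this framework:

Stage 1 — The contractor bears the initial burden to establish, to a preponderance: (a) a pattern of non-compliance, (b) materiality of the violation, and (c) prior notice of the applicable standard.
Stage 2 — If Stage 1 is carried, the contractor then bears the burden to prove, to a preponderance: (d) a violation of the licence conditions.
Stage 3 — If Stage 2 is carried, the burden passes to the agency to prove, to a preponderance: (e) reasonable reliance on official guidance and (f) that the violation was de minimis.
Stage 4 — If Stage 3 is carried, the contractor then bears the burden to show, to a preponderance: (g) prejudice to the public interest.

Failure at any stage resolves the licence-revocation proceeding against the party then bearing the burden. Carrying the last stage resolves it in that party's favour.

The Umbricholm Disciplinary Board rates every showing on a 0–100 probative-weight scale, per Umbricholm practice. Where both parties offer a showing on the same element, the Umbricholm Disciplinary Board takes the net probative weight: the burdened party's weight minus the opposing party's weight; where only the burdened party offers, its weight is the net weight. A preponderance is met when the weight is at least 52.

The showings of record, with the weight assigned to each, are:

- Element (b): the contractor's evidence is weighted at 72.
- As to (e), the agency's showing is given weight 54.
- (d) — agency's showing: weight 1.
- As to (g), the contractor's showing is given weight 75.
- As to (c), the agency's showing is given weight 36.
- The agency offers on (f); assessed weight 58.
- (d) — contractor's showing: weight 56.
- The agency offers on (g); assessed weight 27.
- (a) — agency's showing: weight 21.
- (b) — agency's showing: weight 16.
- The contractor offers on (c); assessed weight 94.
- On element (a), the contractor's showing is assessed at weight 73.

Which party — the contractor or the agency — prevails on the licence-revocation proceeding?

agency

Stage 1 (contractor, a preponderance, weight is at least 52): (a) net 73−21=52 ≥ 52 — meets; (b) net 72−16=56 ≥ 52 — meets; (c) net 94−36=58 ≥ 52 — meets.
  All elements met. The contractor retains the burden for Stage 2.
Stage 2 (contractor, a preponderance, weight is at least 52): (d) net 56−1=55 ≥ 52 — meets.
  All elements met. The burden passes to the agency.
Stage 3 (agency, a preponderance, weight is at least 52): (e) 54 ≥ 52 — meets; (f) 58 ≥ 52 — meets.
  All elements met. The burden passes to the contractor.
Stage 4 (contractor, a preponderance, weight is at least 52): (g) net 75−27=48 < 52 — fails.
  Not every element is met, so the contractor fails to carry Stage 4.
So the agency prevails.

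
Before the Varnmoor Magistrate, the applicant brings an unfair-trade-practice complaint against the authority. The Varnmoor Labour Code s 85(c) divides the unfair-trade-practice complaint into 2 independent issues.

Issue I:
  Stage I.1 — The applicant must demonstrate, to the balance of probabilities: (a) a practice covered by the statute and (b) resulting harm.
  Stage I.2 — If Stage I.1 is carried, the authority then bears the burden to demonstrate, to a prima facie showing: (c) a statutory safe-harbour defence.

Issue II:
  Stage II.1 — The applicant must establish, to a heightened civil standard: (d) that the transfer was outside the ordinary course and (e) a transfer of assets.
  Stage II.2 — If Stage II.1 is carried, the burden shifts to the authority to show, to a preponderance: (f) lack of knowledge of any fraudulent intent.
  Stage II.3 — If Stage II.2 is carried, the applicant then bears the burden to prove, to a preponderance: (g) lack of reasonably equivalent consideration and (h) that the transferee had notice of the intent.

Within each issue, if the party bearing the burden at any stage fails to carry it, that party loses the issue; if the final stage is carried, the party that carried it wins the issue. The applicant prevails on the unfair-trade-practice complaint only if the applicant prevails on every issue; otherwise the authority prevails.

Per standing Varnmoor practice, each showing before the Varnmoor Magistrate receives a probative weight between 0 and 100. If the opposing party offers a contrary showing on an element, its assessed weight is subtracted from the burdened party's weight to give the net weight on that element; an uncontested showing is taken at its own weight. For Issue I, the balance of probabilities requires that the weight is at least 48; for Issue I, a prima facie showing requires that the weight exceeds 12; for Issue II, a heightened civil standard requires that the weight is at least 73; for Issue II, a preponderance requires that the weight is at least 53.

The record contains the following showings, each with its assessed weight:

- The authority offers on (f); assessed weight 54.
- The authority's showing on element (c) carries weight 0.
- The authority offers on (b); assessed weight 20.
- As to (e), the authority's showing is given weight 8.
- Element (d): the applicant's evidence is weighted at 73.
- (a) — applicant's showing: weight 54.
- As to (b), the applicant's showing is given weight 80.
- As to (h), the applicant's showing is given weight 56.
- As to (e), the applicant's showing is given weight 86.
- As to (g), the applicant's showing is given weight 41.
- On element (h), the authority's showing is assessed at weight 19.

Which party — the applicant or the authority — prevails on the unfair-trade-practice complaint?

authority

— Issue I —
Stage I.1 (applicant, the balance of probabilities, weight is at least 48): (a) 54 ≥ 48 — meets; (b) net 80−20=60 ≥ 48 — meets.
  Stage I.1 carried; the burden shifts to the authority.
Stage I.2 (authority, a prima facie showing, weight exceeds 12): (c) 0 ≤ 12 — fails.
  The authority does not carry Stage I.2.
The analysis ends at Stage I.2; the applicant prevails on this issue.
— Issue II —
Stage II.1 — burden on applicant; standard: a heightened civil standard (weight is at least 73).
    (d): 73 ≥ 73 [met]
    (e): 86 − 8 = 78 ≥ 73 [met]
  Stage II.1 is satisfied; the onus moves to the authority.
Stage II.2 — burden on authority; standard: a preponderance (weight is at least 53).
    (f): 54 ≥ 53 [met]
  The authority carries Stage II.2; the applicant now bears the burden.
Stage II.3 — burden on applicant; standard: a preponderance (weight is at least 53).
    (g): 41 < 53 [not met]
    (h): 56 − 19 = 37 < 53 [not met]
  Not every element is met, so the applicant fails to carry Stage II.3.
So the authority prevails on this issue.
Per-issue: Issue I → applicant; Issue II → authority. The applicant must prevail on every issue; overall, the authority prevails.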